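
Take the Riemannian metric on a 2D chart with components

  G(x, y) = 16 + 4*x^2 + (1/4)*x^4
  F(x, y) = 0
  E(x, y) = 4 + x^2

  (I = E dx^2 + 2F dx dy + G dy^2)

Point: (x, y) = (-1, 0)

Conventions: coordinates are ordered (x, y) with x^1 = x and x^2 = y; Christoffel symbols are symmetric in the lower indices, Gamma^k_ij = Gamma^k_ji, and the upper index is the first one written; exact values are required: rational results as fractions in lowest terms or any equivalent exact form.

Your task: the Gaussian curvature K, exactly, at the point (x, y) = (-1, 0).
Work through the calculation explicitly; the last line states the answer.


E = 5, F = 0, G = 81/4, EG - F^2 = 405/4 at the point
E_x = -2, E_y = 0, F_x = 0, F_y = 0, G_x = -9, G_y = 0
E_yy = 0, F_xy = 0, G_xx = 11
Brioschi: K = (det M1 - det M2) / (EG - F^2)^2 with the standard first/second-derivative matrices M1, M2.
M1 = [[-E_yy/2 + F_xy - G_xx/2, E_x/2, F_x - E_y/2], [F_y - G_x/2, E, F], [G_y/2, F, G]] = [[-11/2, -1, 0], [9/2, 5, 0], [0, 0, 81/4]]; det M1 = -1863/4
M2 = [[0, E_y/2, G_x/2], [E_y/2, E, F], [G_x/2, F, G]] = [[0, 0, -9/2], [0, 5, 0], [-9/2, 0, 81/4]]; det M2 = -405/4
det M1 - det M2 = -729/2; K = -729/2 / (405/4)^2 = -8/225

Answer: K = -8/225


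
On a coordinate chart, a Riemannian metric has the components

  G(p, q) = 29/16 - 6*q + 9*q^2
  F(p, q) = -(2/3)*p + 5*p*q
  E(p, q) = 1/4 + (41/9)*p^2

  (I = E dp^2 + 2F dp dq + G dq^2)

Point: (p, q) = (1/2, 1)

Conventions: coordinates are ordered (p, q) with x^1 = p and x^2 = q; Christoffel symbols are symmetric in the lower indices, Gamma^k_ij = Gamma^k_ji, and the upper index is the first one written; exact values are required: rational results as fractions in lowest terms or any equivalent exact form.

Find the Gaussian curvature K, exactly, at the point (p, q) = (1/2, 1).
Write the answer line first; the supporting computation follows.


Answer: K = -4464/36481

E = 25/18, F = 13/6, G = 77/16, EG - F^2 = 191/96 at the point
E_p = 41/9, E_q = 0, F_p = 13/3, F_q = 5/2, G_p = 0, G_q = 12
E_qq = 0, F_pq = 5, G_pp = 0
K follows from Brioschi's formula, (det M1 - det M2)/(EG - F^2)^2.
M1 = [[-E_qq/2 + F_pq - G_pp/2, E_p/2, F_p - E_q/2], [F_q - G_p/2, E, F], [G_q/2, F, G]] = [[5, 41/18, 13/3], [5/2, 25/18, 13/6], [6, 13/6, 77/16]]; det M1 = -31/64
M2 = [[0, E_q/2, G_p/2], [E_q/2, E, F], [G_p/2, F, G]] = [[0, 0, 0], [0, 25/18, 13/6], [0, 13/6, 77/16]]; det M2 = 0
det M1 - det M2 = -31/64; K = -31/64 / (191/96)^2 = -4464/36481


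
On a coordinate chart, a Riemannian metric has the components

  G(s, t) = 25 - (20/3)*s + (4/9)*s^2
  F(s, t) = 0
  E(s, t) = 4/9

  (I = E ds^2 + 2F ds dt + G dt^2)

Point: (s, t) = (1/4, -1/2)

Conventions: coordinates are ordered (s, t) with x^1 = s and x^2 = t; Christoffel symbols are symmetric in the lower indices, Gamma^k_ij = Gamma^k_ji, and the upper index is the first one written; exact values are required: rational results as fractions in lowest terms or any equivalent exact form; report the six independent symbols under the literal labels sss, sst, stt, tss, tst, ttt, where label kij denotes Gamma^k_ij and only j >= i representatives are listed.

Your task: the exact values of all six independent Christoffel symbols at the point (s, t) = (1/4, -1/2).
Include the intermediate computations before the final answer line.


E = 4/9, F = 0, G = 841/36 at the point
E_s = 0, E_t = 0, F_s = 0, F_t = 0, G_s = -58/9, G_t = 0
EG - F^2 = 841/81;  g^inv = (81/841) * [[841/36, 0], [0, 4/9]]
first-kind symbols [ij,l] = (1/2)(d_i g_jl + d_j g_il - d_l g_ij): [ss,s] = E_s/2 = 0, [ss,t] = F_s - E_t/2 = 0, [st,s] = E_t/2 = 0, [st,t] = G_s/2 = -29/9, [tt,s] = F_t - G_s/2 = 29/9, [tt,t] = G_t/2 = 0
Gamma^s_ij = (G*[ij,s] - F*[ij,t])/(EG - F^2), Gamma^t_ij = (E*[ij,t] - F*[ij,s])/(EG - F^2)

Answer: Gamma_sss = 0, Gamma_sst = 0, Gamma_stt = 29/4, Gamma_tss = 0, Gamma_tst = -4/29, Gamma_ttt = 0


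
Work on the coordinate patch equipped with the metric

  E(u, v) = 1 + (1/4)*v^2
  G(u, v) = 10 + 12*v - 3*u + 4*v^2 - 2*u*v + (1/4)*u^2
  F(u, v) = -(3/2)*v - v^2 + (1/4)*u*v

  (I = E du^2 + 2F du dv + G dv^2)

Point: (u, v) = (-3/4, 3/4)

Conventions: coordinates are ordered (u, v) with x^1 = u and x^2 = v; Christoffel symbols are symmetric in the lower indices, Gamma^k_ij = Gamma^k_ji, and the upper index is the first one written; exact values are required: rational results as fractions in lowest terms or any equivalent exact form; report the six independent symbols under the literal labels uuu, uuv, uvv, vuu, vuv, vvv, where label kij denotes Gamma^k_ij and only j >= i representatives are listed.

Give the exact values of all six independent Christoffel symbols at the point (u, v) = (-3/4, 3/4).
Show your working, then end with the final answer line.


E = 73/64, F = -117/64, G = 1585/64 at the point
E_u = 0, E_v = 3/8, F_u = 3/16, F_v = -51/16, G_u = -39/8, G_v = 39/2
EG - F^2 = 797/32;  g^inv = (32/797) * [[1585/64, 117/64], [117/64, 73/64]]
first-kind symbols [ij,l] = (1/2)(d_i g_jl + d_j g_il - d_l g_ij): [uu,u] = E_u/2 = 0, [uu,v] = F_u - E_v/2 = 0, [uv,u] = E_v/2 = 3/16, [uv,v] = G_u/2 = -39/16, [vv,u] = F_v - G_u/2 = -3/4, [vv,v] = G_v/2 = 39/4
Gamma^u_ij = (G*[ij,u] - F*[ij,v])/(EG - F^2), Gamma^v_ij = (E*[ij,v] - F*[ij,u])/(EG - F^2)

Answer: Gamma_uuu = 0, Gamma_uuv = 6/797, Gamma_uvv = -24/797, Gamma_vuu = 0, Gamma_vuv = -78/797, Gamma_vvv = 312/797


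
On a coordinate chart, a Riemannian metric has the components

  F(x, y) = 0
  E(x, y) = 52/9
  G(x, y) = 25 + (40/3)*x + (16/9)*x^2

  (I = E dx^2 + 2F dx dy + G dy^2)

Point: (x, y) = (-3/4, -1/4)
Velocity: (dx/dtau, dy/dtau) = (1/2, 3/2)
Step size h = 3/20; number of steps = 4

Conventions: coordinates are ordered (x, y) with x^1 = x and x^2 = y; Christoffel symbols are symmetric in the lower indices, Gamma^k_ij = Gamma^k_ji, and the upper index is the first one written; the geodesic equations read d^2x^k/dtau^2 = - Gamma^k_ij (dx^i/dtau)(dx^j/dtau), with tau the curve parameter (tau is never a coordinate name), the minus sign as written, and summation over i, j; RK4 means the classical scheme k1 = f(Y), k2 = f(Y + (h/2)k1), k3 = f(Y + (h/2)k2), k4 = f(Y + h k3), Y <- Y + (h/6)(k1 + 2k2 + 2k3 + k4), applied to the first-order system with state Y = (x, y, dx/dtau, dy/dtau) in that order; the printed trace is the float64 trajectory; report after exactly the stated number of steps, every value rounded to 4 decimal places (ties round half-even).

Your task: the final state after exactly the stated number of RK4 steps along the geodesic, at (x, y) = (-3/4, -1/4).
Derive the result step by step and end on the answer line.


f(Y) = (dx/dtau, dy/dtau, -Gamma^x_ij Y'^i Y'^j, -Gamma^y_ij Y'^i Y'^j) with the Gammas evaluated at the stage position; h = 0.150000; intermediate values shown to 6 dp
step 0: x = -0.7500, y = -0.2500, dx/dtau = 0.5000, dy/dtau = 1.5000
step 1:
  k1: at (x, y) = (-0.750000, -0.250000), (dx/dtau, dy/dtau) = (0.500000, 1.500000); Gamma_xxx = 0.000000, Gamma_xxy = 0.000000, Gamma_xyy = -0.923077, Gamma_yxx = 0.000000, Gamma_yxy = 0.333333, Gamma_yyy = 0.000000; k1 = (0.500000, 1.500000, 2.076923, -0.500000)
  k2: at (x, y) = (-0.712500, -0.137500), (dx/dtau, dy/dtau) = (0.655769, 1.462500); Gamma_xxx = 0.000000, Gamma_xxy = 0.000000, Gamma_xyy = -0.934615, Gamma_yxx = 0.000000, Gamma_yxy = 0.329218, Gamma_yyy = 0.000000; k2 = (0.655769, 1.462500, 1.999055, -0.631481)
  k3: at (x, y) = (-0.700817, -0.140313), (dx/dtau, dy/dtau) = (0.649929, 1.452639); Gamma_xxx = 0.000000, Gamma_xxy = 0.000000, Gamma_xyy = -0.938210, Gamma_yxx = 0.000000, Gamma_yxy = 0.327957, Gamma_yyy = 0.000000; k3 = (0.649929, 1.452639, 1.979773, -0.619256)
  k4: at (x, y) = (-0.652511, -0.032104), (dx/dtau, dy/dtau) = (0.796966, 1.407112); Gamma_xxx = 0.000000, Gamma_xxy = 0.000000, Gamma_xyy = -0.953074, Gamma_yxx = 0.000000, Gamma_yxy = 0.322842, Gamma_yyy = 0.000000; k4 = (0.796966, 1.407112, 1.887051, -0.724083)
  Y <- Y + (h/6)(k1 + 2k2 + 2k3 + k4): x = -0.6523, y = -0.0316, dx/dtau = 0.7980, dy/dtau = 1.4069
step 2:
  k1: at (x, y) = (-0.652291, -0.031565), (dx/dtau, dy/dtau) = (0.798041, 1.406861); Gamma_xxx = 0.000000, Gamma_xxy = 0.000000, Gamma_xyy = -0.953141, Gamma_yxx = 0.000000, Gamma_yxy = 0.322819, Gamma_yyy = 0.000000; k1 = (0.798041, 1.406861, 1.886512, -0.724879)
  k2: at (x, y) = (-0.592438, 0.073949), (dx/dtau, dy/dtau) = (0.939529, 1.352495); Gamma_xxx = 0.000000, Gamma_xxy = 0.000000, Gamma_xyy = -0.971558, Gamma_yxx = 0.000000, Gamma_yxy = 0.316700, Gamma_yyy = 0.000000; k2 = (0.939529, 1.352495, 1.777215, -0.804867)
  k3: at (x, y) = (-0.581826, 0.069872), (dx/dtau, dy/dtau) = (0.931332, 1.346496); Gamma_xxx = 0.000000, Gamma_xxy = 0.000000, Gamma_xyy = -0.974823, Gamma_yxx = 0.000000, Gamma_yxy = 0.315639, Gamma_yyy = 0.000000; k3 = (0.931332, 1.346496, 1.767404, -0.791645)
  k4: at (x, y) = (-0.512591, 0.170409), (dx/dtau, dy/dtau) = (1.063151, 1.288114); Gamma_xxx = 0.000000, Gamma_xxy = 0.000000, Gamma_xyy = -0.996126, Gamma_yxx = 0.000000, Gamma_yxy = 0.308889, Gamma_yyy = 0.000000; k4 = (1.063151, 1.288114, 1.652810, -0.846023)
  Y <- Y + (h/6)(k1 + 2k2 + 2k3 + k4): x = -0.5122, y = 0.1708, dx/dtau = 1.0638, dy/dtau = 1.2878
step 3:
  k1: at (x, y) = (-0.512218, 0.170759), (dx/dtau, dy/dtau) = (1.063755, 1.287763); Gamma_xxx = 0.000000, Gamma_xxy = 0.000000, Gamma_xyy = -0.996241, Gamma_yxx = 0.000000, Gamma_yxy = 0.308853, Gamma_yyy = 0.000000; k1 = (1.063755, 1.287763, 1.652099, -0.846174)
  k2: at (x, y) = (-0.432436, 0.267341), (dx/dtau, dy/dtau) = (1.187662, 1.224300); Gamma_xxx = 0.000000, Gamma_xxy = 0.000000, Gamma_xyy = -1.020789, Gamma_yxx = 0.000000, Gamma_yxy = 0.301426, Gamma_yyy = 0.000000; k2 = (1.187662, 1.224300, 1.530071, -0.876580)
  k3: at (x, y) = (-0.423143, 0.262581), (dx/dtau, dy/dtau) = (1.178510, 1.222019); Gamma_xxx = 0.000000, Gamma_xxy = 0.000000, Gamma_xyy = -1.023648, Gamma_yxx = 0.000000, Gamma_yxy = 0.300584, Gamma_yyy = 0.000000; k3 = (1.178510, 1.222019, 1.528646, -0.865780)
  k4: at (x, y) = (-0.335442, 0.354062), (dx/dtau, dy/dtau) = (1.293052, 1.157896); Gamma_xxx = 0.000000, Gamma_xxy = 0.000000, Gamma_xyy = -1.050633, Gamma_yxx = 0.000000, Gamma_yxy = 0.292864, Gamma_yyy = 0.000000; k4 = (1.293052, 1.157896, 1.408608, -0.876962)
  Y <- Y + (h/6)(k1 + 2k2 + 2k3 + k4): x = -0.3350, y = 0.3542, dx/dtau = 1.2932, dy/dtau = 1.1576
step 4:
  k1: at (x, y) = (-0.334989, 0.354216), (dx/dtau, dy/dtau) = (1.293208, 1.157567); Gamma_xxx = 0.000000, Gamma_xxy = 0.000000, Gamma_xyy = -1.050773, Gamma_yxx = 0.000000, Gamma_yxy = 0.292825, Gamma_yyy = 0.000000; k1 = (1.293208, 1.157567, 1.407993, -0.876703)
  k2: at (x, y) = (-0.237999, 0.441034), (dx/dtau, dy/dtau) = (1.398808, 1.091814); Gamma_xxx = 0.000000, Gamma_xxy = 0.000000, Gamma_xyy = -1.080616, Gamma_yxx = 0.000000, Gamma_yxy = 0.284738, Gamma_yyy = 0.000000; k2 = (1.398808, 1.091814, 1.288156, -0.869725)
  k3: at (x, y) = (-0.230079, 0.436102), (dx/dtau, dy/dtau) = (1.389820, 1.092337); Gamma_xxx = 0.000000, Gamma_xxy = 0.000000, Gamma_xyy = -1.083053, Gamma_yxx = 0.000000, Gamma_yxy = 0.284097, Gamma_yyy = 0.000000; k3 = (1.389820, 1.092337, 1.292299, -0.862606)
  k4: at (x, y) = (-0.126516, 0.518067), (dx/dtau, dy/dtau) = (1.487053, 1.028176); Gamma_xxx = 0.000000, Gamma_xxy = 0.000000, Gamma_xyy = -1.114918, Gamma_yxx = 0.000000, Gamma_yxy = 0.275978, Gamma_yyy = 0.000000; k4 = (1.487053, 1.028176, 1.178630, -0.843913)
  Y <- Y + (h/6)(k1 + 2k2 + 2k3 + k4): x = -0.1261, y = 0.5181, dx/dtau = 1.4869, dy/dtau = 1.0279

Answer: x = -0.1261, y = 0.5181, dx/dtau = 1.4869, dy/dtau = 1.0279


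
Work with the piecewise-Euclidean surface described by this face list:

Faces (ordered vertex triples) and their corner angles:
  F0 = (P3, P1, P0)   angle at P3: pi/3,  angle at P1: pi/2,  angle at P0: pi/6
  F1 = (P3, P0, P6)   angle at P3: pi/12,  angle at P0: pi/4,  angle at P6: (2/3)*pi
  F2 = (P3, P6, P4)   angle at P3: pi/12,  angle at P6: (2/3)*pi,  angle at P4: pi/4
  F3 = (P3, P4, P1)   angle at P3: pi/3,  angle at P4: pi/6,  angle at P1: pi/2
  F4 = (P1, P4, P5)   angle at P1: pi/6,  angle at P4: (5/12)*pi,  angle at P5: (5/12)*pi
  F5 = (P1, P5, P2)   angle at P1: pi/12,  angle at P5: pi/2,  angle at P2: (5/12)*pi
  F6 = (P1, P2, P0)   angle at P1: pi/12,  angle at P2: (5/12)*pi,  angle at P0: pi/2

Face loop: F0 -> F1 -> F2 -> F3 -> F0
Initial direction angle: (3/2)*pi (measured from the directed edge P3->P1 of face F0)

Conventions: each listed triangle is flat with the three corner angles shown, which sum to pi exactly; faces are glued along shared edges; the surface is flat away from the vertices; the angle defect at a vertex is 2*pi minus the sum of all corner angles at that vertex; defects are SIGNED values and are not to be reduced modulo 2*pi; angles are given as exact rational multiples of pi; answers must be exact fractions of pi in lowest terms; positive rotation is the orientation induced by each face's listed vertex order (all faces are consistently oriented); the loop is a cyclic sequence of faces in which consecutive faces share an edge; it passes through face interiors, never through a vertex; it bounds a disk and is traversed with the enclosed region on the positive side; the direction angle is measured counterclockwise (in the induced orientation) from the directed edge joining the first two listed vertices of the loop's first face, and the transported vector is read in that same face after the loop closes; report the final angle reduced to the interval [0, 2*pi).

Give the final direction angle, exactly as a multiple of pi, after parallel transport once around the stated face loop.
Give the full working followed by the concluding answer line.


enclosed vertex P3: corner angles sum to (5/6)*pi, defect = 2*pi - (5/6)*pi = (7/6)*pi
adding the enclosed defects to the starting angle (mod 2*pi, induced orientation) gives the holonomy
final angle = (3/2)*pi + (7/6)*pi = (2/3)*pi (mod 2*pi)

Answer: final direction angle = (2/3)*pi


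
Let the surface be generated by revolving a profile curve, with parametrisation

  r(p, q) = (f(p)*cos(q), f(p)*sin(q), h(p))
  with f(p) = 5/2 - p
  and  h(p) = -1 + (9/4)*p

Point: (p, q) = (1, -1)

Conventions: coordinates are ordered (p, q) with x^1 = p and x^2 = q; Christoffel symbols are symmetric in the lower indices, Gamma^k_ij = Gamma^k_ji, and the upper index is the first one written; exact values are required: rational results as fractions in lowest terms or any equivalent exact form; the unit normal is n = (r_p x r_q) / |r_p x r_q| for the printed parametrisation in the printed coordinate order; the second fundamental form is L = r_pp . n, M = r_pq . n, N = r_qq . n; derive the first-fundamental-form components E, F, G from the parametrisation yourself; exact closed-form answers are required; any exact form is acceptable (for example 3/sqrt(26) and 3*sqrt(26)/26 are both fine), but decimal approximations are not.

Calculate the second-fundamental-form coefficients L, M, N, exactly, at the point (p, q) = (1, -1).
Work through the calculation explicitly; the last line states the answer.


f = 3/2, f' = -1, f'' = 0, h' = 9/4, h'' = 0
E = 97/16, F = 0, G = 9/4; answer radicand W^2 = 97/16
unnormalised second-form numerators: l = 0, m = 0, n = 27/8; L = l/sqrt(97/16), and similarly M = m/sqrt(W^2), N = n/sqrt(W^2)

Answer: L = 0, M = 0, N = 27*sqrt(97)/194


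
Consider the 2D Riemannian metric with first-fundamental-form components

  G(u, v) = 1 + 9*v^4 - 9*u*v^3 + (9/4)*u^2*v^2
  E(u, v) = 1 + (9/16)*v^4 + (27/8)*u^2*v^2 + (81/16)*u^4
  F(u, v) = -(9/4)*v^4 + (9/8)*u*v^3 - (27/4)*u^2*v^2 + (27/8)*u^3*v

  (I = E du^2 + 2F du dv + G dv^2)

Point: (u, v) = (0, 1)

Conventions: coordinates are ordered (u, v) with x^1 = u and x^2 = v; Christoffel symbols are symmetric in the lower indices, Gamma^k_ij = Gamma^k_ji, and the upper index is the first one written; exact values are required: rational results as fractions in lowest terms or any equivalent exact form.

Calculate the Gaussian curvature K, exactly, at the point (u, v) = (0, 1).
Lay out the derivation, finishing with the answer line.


E = 25/16, F = -9/4, G = 10, EG - F^2 = 169/16 at the point
E_u = 0, E_v = 9/4, F_u = 9/8, F_v = -9, G_u = -9, G_v = 36
E_vv = 27/4, F_uv = 27/8, G_uu = 9/2
By Brioschi, K is (det M1 - det M2) divided by (EG - F^2) squared.
M1 = [[-E_vv/2 + F_uv - G_uu/2, E_u/2, F_u - E_v/2], [F_v - G_u/2, E, F], [G_v/2, F, G]] = [[-9/4, 0, 0], [-9/2, 25/16, -9/4], [18, -9/4, 10]]; det M1 = -1521/64
M2 = [[0, E_v/2, G_u/2], [E_v/2, E, F], [G_u/2, F, G]] = [[0, 9/8, -9/2], [9/8, 25/16, -9/4], [-9/2, -9/4, 10]]; det M2 = -1377/64
det M1 - det M2 = -9/4; K = -9/4 / (169/16)^2 = -576/28561

Answer: K = -576/28561


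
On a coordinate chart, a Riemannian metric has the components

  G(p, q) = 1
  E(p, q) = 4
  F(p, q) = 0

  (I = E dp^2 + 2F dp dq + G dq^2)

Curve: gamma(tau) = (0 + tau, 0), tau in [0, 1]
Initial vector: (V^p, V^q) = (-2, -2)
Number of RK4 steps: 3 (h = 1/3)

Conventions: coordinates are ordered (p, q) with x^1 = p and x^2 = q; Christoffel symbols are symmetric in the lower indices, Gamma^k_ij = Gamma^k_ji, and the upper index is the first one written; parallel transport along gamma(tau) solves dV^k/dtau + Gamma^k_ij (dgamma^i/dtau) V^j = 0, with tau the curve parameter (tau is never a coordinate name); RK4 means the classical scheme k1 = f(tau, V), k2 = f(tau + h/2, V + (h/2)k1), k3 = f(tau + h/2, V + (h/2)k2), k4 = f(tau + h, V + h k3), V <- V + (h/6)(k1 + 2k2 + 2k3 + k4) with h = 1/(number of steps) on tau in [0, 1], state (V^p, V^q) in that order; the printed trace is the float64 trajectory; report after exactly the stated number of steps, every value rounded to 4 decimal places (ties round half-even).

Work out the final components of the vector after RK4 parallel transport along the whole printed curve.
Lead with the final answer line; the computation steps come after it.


Answer: V^p = -2.0000, V^q = -2.0000

gamma'(tau) = (1, 0); f(tau, V)^k = -Gamma^k_ij(gamma(tau)) gamma'^i(tau) V^j; h = 1/3; intermediate values shown to 6 dp
curve data and Christoffel symbols at the stage parameters:
  tau = 0.000000: gamma = (0.000000, 0.000000), gamma' = (1.000000, 0.000000); Gamma_ppp = 0.000000, Gamma_ppq = 0.000000, Gamma_pqq = 0.000000, Gamma_qpp = 0.000000, Gamma_qpq = 0.000000, Gamma_qqq = 0.000000
  tau = 0.166667: gamma = (0.166667, 0.000000), gamma' = (1.000000, 0.000000); Gamma_ppp = 0.000000, Gamma_ppq = 0.000000, Gamma_pqq = 0.000000, Gamma_qpp = 0.000000, Gamma_qpq = 0.000000, Gamma_qqq = 0.000000
  tau = 0.333333: gamma = (0.333333, 0.000000), gamma' = (1.000000, 0.000000); Gamma_ppp = 0.000000, Gamma_ppq = 0.000000, Gamma_pqq = 0.000000, Gamma_qpp = 0.000000, Gamma_qpq = 0.000000, Gamma_qqq = 0.000000
  tau = 0.500000: gamma = (0.500000, 0.000000), gamma' = (1.000000, 0.000000); Gamma_ppp = 0.000000, Gamma_ppq = 0.000000, Gamma_pqq = 0.000000, Gamma_qpp = 0.000000, Gamma_qpq = 0.000000, Gamma_qqq = 0.000000
  tau = 0.666667: gamma = (0.666667, 0.000000), gamma' = (1.000000, 0.000000); Gamma_ppp = 0.000000, Gamma_ppq = 0.000000, Gamma_pqq = 0.000000, Gamma_qpp = 0.000000, Gamma_qpq = 0.000000, Gamma_qqq = 0.000000
  tau = 0.833333: gamma = (0.833333, 0.000000), gamma' = (1.000000, 0.000000); Gamma_ppp = 0.000000, Gamma_ppq = 0.000000, Gamma_pqq = 0.000000, Gamma_qpp = 0.000000, Gamma_qpq = 0.000000, Gamma_qqq = 0.000000
  tau = 1.000000: gamma = (1.000000, 0.000000), gamma' = (1.000000, 0.000000); Gamma_ppp = 0.000000, Gamma_ppq = 0.000000, Gamma_pqq = 0.000000, Gamma_qpp = 0.000000, Gamma_qpq = 0.000000, Gamma_qqq = 0.000000
step 0: V^p = -2.0000, V^q = -2.0000
step 1: k1 = (0.000000, 0.000000), k2 = (0.000000, 0.000000), k3 = (0.000000, 0.000000), k4 = (0.000000, 0.000000); V <- V + (h/6)(k1 + 2k2 + 2k3 + k4): V^p = -2.0000, V^q = -2.0000
step 2: k1 = (0.000000, 0.000000), k2 = (0.000000, 0.000000), k3 = (0.000000, 0.000000), k4 = (0.000000, 0.000000); V <- V + (h/6)(k1 + 2k2 + 2k3 + k4): V^p = -2.0000, V^q = -2.0000
step 3: k1 = (0.000000, 0.000000), k2 = (0.000000, 0.000000), k3 = (0.000000, 0.000000), k4 = (0.000000, 0.000000); V <- V + (h/6)(k1 + 2k2 + 2k3 + k4): V^p = -2.0000, V^q = -2.0000


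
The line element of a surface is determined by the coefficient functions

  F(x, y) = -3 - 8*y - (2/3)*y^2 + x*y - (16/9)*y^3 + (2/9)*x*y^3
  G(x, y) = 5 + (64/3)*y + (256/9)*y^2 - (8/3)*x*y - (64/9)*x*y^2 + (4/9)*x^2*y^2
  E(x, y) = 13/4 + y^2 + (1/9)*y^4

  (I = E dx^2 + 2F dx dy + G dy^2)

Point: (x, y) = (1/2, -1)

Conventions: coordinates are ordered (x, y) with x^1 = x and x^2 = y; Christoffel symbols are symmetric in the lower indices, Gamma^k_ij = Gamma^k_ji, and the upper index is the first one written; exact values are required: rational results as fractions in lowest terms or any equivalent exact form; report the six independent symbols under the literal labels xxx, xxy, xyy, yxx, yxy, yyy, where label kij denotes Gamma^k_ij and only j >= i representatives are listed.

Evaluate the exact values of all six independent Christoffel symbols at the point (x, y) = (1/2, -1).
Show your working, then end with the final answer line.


E = 157/36, F = 11/2, G = 10 at the point
E_x = 0, E_y = -22/9, F_x = -11/9, F_y = -67/6, G_x = -4, G_y = -30
EG - F^2 = 481/36;  g^inv = (36/481) * [[10, -11/2], [-11/2, 157/36]]
first-kind symbols [ij,l] = (1/2)(d_i g_jl + d_j g_il - d_l g_ij): [xx,x] = E_x/2 = 0, [xx,y] = F_x - E_y/2 = 0, [xy,x] = E_y/2 = -11/9, [xy,y] = G_x/2 = -2, [yy,x] = F_y - G_x/2 = -55/6, [yy,y] = G_y/2 = -15
Gamma^x_ij = (G*[ij,x] - F*[ij,y])/(EG - F^2), Gamma^y_ij = (E*[ij,y] - F*[ij,x])/(EG - F^2)

Answer: Gamma_xxx = 0, Gamma_xxy = -44/481, Gamma_xyy = -330/481, Gamma_yxx = 0, Gamma_yxy = -72/481, Gamma_yyy = -540/481


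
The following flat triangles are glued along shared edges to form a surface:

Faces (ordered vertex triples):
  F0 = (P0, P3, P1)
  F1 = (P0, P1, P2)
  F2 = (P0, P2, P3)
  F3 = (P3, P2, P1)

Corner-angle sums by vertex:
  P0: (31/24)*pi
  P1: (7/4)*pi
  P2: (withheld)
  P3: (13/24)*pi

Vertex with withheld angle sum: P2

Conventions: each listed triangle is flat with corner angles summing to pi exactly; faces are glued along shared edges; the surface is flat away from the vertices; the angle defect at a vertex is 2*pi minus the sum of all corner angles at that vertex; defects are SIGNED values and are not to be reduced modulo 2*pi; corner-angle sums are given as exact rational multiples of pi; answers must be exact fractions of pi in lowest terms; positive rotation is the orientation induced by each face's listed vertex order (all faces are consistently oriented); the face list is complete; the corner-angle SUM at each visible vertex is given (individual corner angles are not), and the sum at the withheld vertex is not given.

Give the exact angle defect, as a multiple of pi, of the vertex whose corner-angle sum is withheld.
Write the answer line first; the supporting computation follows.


Answer: defect(P2) = (19/12)*pi

V = 4, E = 6, F = 4; chi = V - E + F = 2
Gauss-Bonnet: total defect = 2*pi*chi = 4*pi; visible defects sum to (29/12)*pi


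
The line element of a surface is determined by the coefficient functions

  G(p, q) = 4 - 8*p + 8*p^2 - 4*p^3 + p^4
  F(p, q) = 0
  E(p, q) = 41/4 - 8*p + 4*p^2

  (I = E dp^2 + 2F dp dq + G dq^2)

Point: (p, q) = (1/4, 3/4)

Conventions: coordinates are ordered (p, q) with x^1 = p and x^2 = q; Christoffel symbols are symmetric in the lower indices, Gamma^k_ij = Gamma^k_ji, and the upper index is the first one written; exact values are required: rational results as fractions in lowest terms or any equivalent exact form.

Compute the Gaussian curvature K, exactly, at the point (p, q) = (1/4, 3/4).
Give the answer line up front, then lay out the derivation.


Answer: K = -32/289

E = 17/2, F = 0, G = 625/256, EG - F^2 = 10625/512 at the point
E_p = -6, E_q = 0, F_p = 0, F_q = 0, G_p = -75/16, G_q = 0
E_qq = 0, F_pq = 0, G_pp = 43/4
Apply the Brioschi formula K = (det M1 - det M2)/(EG - F^2)^2 over the derivative matrices of E, F, G.
M1 = [[-E_qq/2 + F_pq - G_pp/2, E_p/2, F_p - E_q/2], [F_q - G_p/2, E, F], [G_q/2, F, G]] = [[-43/8, -3, 0], [75/32, 17/2, 0], [0, 0, 625/256]]; det M1 = -773125/8192
M2 = [[0, E_q/2, G_p/2], [E_q/2, E, F], [G_p/2, F, G]] = [[0, 0, -75/32], [0, 17/2, 0], [-75/32, 0, 625/256]]; det M2 = -95625/2048
det M1 - det M2 = -390625/8192; K = -390625/8192 / (10625/512)^2 = -32/289


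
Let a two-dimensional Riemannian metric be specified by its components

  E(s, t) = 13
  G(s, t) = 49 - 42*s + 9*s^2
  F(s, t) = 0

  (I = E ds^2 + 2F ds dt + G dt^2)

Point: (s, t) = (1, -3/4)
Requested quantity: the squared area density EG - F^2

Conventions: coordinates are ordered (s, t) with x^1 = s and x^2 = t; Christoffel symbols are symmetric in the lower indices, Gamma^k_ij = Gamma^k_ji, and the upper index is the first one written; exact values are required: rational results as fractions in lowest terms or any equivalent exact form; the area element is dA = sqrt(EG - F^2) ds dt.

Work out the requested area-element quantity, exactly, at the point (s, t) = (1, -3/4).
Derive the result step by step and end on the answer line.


E = 13, F = 0, G = 16; EG - F^2 = 208

Answer: EG - F^2 = 208


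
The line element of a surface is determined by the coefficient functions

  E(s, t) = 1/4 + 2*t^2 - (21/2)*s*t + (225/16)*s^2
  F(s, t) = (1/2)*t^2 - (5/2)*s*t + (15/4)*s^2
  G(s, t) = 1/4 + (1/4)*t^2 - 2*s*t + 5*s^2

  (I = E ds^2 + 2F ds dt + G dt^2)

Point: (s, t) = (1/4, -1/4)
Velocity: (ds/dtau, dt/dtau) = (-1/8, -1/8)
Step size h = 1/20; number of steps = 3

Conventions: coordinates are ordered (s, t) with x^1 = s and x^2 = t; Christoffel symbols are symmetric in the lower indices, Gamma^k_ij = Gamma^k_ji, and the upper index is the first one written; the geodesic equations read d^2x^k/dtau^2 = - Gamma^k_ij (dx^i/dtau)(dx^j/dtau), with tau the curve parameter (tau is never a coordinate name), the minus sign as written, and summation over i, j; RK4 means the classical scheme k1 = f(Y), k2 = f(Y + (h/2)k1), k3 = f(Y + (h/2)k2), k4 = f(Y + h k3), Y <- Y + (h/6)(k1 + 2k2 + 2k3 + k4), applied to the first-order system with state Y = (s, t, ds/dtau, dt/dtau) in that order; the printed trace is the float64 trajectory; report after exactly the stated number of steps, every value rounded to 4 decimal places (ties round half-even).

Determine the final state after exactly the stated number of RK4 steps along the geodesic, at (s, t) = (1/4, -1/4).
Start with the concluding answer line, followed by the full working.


Answer: s = 0.2319, t = -0.2709, ds/dtau = -0.1158, dt/dtau = -0.1536

f(Y) = (ds/dtau, dt/dtau, -Gamma^s_ij Y'^i Y'^j, -Gamma^t_ij Y'^i Y'^j) with the Gammas evaluated at the stage position; h = 0.050000; intermediate values shown to 6 dp
step 0: s = 0.2500, t = -0.2500, ds/dtau = -0.1250, dt/dtau = -0.1250
step 1:
  k1: at (s, t) = (0.250000, -0.250000), (ds/dtau, dt/dtau) = (-0.125000, -0.125000); Gamma_sss = 1.352192, Gamma_sst = -1.636964, Gamma_stt = -1.320132, Gamma_tss = 5.322018, Gamma_tst = 3.115512, Gamma_ttt = 0.347635; k1 = (-0.125000, -0.125000, 0.050654, -0.185948)
  k2: at (s, t) = (0.246875, -0.253125), (ds/dtau, dt/dtau) = (-0.123734, -0.129649); Gamma_sss = 1.359862, Gamma_sst = -1.640729, Gamma_stt = -1.323058, Gamma_tss = 5.346734, Gamma_tst = 3.120986, Gamma_ttt = 0.346846; k2 = (-0.123734, -0.129649, 0.054060, -0.187822)
  k3: at (s, t) = (0.246907, -0.253241), (ds/dtau, dt/dtau) = (-0.123648, -0.129696); Gamma_sss = 1.359396, Gamma_sst = -1.640610, Gamma_stt = -1.322843, Gamma_tss = 5.346716, Gamma_tst = 3.120987, Gamma_ttt = 0.346889; k3 = (-0.123648, -0.129696, 0.054088, -0.187681)
  k4: at (s, t) = (0.243818, -0.256485), (ds/dtau, dt/dtau) = (-0.122296, -0.134384); Gamma_sss = 1.366668, Gamma_sst = -1.644221, Gamma_stt = -1.325526, Gamma_tss = 5.371414, Gamma_tst = 3.126306, Gamma_ttt = 0.346113; k4 = (-0.122296, -0.134384, 0.057542, -0.189346)
  Y <- Y + (h/6)(k1 + 2k2 + 2k3 + k4): s = 0.2438, t = -0.2565, ds/dtau = -0.1223, dt/dtau = -0.1344
step 2:
  k1: at (s, t) = (0.243816, -0.256484), (ds/dtau, dt/dtau) = (-0.122296, -0.134386); Gamma_sss = 1.366678, Gamma_sst = -1.644224, Gamma_stt = -1.325530, Gamma_tss = 5.371422, Gamma_tst = 3.126308, Gamma_ttt = 0.346112; k1 = (-0.122296, -0.134386, 0.057543, -0.189348)
  k2: at (s, t) = (0.240759, -0.259844), (ds/dtau, dt/dtau) = (-0.120857, -0.139120); Gamma_sss = 1.373573, Gamma_sst = -1.647690, Gamma_stt = -1.327980, Gamma_tss = 5.396128, Gamma_tst = 3.131480, Gamma_ttt = 0.345350; k2 = (-0.120857, -0.139120, 0.061046, -0.190805)
  k3: at (s, t) = (0.240795, -0.259962), (ds/dtau, dt/dtau) = (-0.120770, -0.139156); Gamma_sss = 1.373070, Gamma_sst = -1.647563, Gamma_stt = -1.327753, Gamma_tss = 5.396093, Gamma_tst = 3.131485, Gamma_ttt = 0.345398; k3 = (-0.120770, -0.139156, 0.061062, -0.190647)
  k4: at (s, t) = (0.237778, -0.263442), (ds/dtau, dt/dtau) = (-0.119243, -0.143918); Gamma_sss = 1.379515, Gamma_sst = -1.650869, Gamma_stt = -1.329945, Gamma_tss = 5.420767, Gamma_tst = 3.136515, Gamma_ttt = 0.344659; k4 = (-0.119243, -0.143918, 0.064593, -0.191869)
  Y <- Y + (h/6)(k1 + 2k2 + 2k3 + k4): s = 0.2378, t = -0.2634, ds/dtau = -0.1192, dt/dtau = -0.1439
step 3:
  k1: at (s, t) = (0.237776, -0.263441), (ds/dtau, dt/dtau) = (-0.119243, -0.143920); Gamma_sss = 1.379524, Gamma_sst = -1.650872, Gamma_stt = -1.329949, Gamma_tss = 5.420775, Gamma_tst = 3.136516, Gamma_ttt = 0.344658; k1 = (-0.119243, -0.143920, 0.064595, -0.191871)
  k2: at (s, t) = (0.234795, -0.267039), (ds/dtau, dt/dtau) = (-0.117628, -0.148717); Gamma_sss = 1.385538, Gamma_sst = -1.654027, Gamma_stt = -1.331894, Gamma_tss = 5.445444, Gamma_tst = 3.141413, Gamma_ttt = 0.343942; k2 = (-0.117628, -0.148717, 0.068155, -0.192859)
  k3: at (s, t) = (0.234836, -0.267159), (ds/dtau, dt/dtau) = (-0.117539, -0.148742); Gamma_sss = 1.384998, Gamma_sst = -1.653894, Gamma_stt = -1.331655, Gamma_tss = 5.445391, Gamma_tst = 3.141424, Gamma_ttt = 0.343996; k3 = (-0.117539, -0.148742, 0.068157, -0.192684)
  k4: at (s, t) = (0.231899, -0.270878), (ds/dtau, dt/dtau) = (-0.115835, -0.153554); Gamma_sss = 1.390508, Gamma_sst = -1.656885, Gamma_stt = -1.333328, Gamma_tss = 5.470014, Gamma_tst = 3.146194, Gamma_ttt = 0.343314; k4 = (-0.115835, -0.153554, 0.071723, -0.193413)
  Y <- Y + (h/6)(k1 + 2k2 + 2k3 + k4): s = 0.2319, t = -0.2709, ds/dtau = -0.1158, dt/dtau = -0.1536


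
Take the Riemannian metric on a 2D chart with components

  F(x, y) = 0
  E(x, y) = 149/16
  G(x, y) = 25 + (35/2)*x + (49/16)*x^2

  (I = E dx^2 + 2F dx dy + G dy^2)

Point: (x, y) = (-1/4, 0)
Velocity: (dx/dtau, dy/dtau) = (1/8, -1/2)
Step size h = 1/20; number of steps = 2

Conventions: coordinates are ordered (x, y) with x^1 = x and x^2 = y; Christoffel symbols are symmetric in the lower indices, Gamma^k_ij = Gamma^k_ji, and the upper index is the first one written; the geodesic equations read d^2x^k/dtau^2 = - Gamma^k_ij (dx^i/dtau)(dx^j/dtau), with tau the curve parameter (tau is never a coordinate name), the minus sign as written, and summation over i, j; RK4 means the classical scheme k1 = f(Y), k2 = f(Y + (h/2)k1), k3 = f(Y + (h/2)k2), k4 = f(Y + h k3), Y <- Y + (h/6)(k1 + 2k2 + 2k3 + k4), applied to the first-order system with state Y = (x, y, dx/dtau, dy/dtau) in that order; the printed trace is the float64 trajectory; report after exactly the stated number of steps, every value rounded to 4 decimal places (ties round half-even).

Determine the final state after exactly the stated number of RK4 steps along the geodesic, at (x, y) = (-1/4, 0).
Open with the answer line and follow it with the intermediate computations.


Answer: x = -0.2364, y = -0.0497, dx/dtau = 0.1463, dy/dtau = -0.4948

f(Y) = (dx/dtau, dy/dtau, -Gamma^x_ij Y'^i Y'^j, -Gamma^y_ij Y'^i Y'^j) with the Gammas evaluated at the stage position; h = 0.050000; intermediate values shown to 6 dp
step 0: x = -0.2500, y = 0.0000, dx/dtau = 0.1250, dy/dtau = -0.5000
step 1:
  k1: at (x, y) = (-0.250000, 0.000000), (dx/dtau, dy/dtau) = (0.125000, -0.500000); Gamma_xxx = 0.000000, Gamma_xxy = 0.000000, Gamma_xyy = -0.857383, Gamma_yxx = 0.000000, Gamma_yxy = 0.383562, Gamma_yyy = 0.000000; k1 = (0.125000, -0.500000, 0.214346, 0.047945)
  k2: at (x, y) = (-0.246875, -0.012500), (dx/dtau, dy/dtau) = (0.130359, -0.498801); Gamma_xxx = 0.000000, Gamma_xxy = 0.000000, Gamma_xyy = -0.858410, Gamma_yxx = 0.000000, Gamma_yxy = 0.383102, Gamma_yyy = 0.000000; k2 = (0.130359, -0.498801, 0.213575, 0.049821)
  k3: at (x, y) = (-0.246741, -0.012470), (dx/dtau, dy/dtau) = (0.130339, -0.498754); Gamma_xxx = 0.000000, Gamma_xxy = 0.000000, Gamma_xyy = -0.858454, Gamma_yxx = 0.000000, Gamma_yxy = 0.383083, Gamma_yyy = 0.000000; k3 = (0.130339, -0.498754, 0.213546, 0.049806)
  k4: at (x, y) = (-0.243483, -0.024938), (dx/dtau, dy/dtau) = (0.135677, -0.497510); Gamma_xxx = 0.000000, Gamma_xxy = 0.000000, Gamma_xyy = -0.859526, Gamma_yxx = 0.000000, Gamma_yxy = 0.382605, Gamma_yyy = 0.000000; k4 = (0.135677, -0.497510, 0.212746, 0.051652)
  Y <- Y + (h/6)(k1 + 2k2 + 2k3 + k4): x = -0.2435, y = -0.0249, dx/dtau = 0.1357, dy/dtau = -0.4975
step 2:
  k1: at (x, y) = (-0.243483, -0.024939), (dx/dtau, dy/dtau) = (0.135678, -0.497510); Gamma_xxx = 0.000000, Gamma_xxy = 0.000000, Gamma_xyy = -0.859526, Gamma_yxx = 0.000000, Gamma_yxy = 0.382605, Gamma_yyy = 0.000000; k1 = (0.135678, -0.497510, 0.212746, 0.051652)
  k2: at (x, y) = (-0.240091, -0.037376), (dx/dtau, dy/dtau) = (0.140996, -0.496218); Gamma_xxx = 0.000000, Gamma_xxy = 0.000000, Gamma_xyy = -0.860641, Gamma_yxx = 0.000000, Gamma_yxy = 0.382109, Gamma_yyy = 0.000000; k2 = (0.140996, -0.496218, 0.211918, 0.053469)
  k3: at (x, y) = (-0.239958, -0.037344), (dx/dtau, dy/dtau) = (0.140976, -0.496173); Gamma_xxx = 0.000000, Gamma_xxy = 0.000000, Gamma_xyy = -0.860685, Gamma_yxx = 0.000000, Gamma_yxy = 0.382090, Gamma_yyy = 0.000000; k3 = (0.140976, -0.496173, 0.211890, 0.053453)
  k4: at (x, y) = (-0.236434, -0.049747), (dx/dtau, dy/dtau) = (0.146272, -0.494837); Gamma_xxx = 0.000000, Gamma_xxy = 0.000000, Gamma_xyy = -0.861844, Gamma_yxx = 0.000000, Gamma_yxy = 0.381576, Gamma_yyy = 0.000000; k4 = (0.146272, -0.494837, 0.211034, 0.055238)
  Y <- Y + (h/6)(k1 + 2k2 + 2k3 + k4): x = -0.2364, y = -0.0497, dx/dtau = 0.1463, dy/dtau = -0.4948


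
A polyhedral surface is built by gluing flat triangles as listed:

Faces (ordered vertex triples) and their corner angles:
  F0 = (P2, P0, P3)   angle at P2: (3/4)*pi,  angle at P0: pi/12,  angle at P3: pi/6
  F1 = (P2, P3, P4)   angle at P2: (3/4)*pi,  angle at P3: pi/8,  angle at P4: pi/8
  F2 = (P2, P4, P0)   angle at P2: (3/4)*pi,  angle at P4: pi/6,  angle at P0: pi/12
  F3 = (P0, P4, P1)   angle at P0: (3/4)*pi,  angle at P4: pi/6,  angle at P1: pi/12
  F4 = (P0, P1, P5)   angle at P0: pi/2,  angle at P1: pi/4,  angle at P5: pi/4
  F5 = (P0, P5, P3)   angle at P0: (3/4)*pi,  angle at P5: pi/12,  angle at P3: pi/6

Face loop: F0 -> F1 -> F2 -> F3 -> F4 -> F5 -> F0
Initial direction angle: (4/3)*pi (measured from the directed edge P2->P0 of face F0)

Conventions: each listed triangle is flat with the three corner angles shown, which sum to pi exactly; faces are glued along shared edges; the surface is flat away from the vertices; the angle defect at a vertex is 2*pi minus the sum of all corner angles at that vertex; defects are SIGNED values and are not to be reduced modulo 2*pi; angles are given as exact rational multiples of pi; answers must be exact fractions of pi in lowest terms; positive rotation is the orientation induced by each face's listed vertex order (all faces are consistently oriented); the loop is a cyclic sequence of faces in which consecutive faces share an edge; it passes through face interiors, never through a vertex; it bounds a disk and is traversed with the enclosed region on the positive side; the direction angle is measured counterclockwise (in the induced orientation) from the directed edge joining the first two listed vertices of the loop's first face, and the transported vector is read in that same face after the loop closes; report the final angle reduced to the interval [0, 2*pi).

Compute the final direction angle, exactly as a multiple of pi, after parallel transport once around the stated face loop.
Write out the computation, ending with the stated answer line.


enclosed vertex P0: corner angles sum to (13/6)*pi, defect = 2*pi - (13/6)*pi = -pi/6
enclosed vertex P2: corner angles sum to (9/4)*pi, defect = 2*pi - (9/4)*pi = -pi/4
by Gauss-Bonnet the loop rotates the vector by the enclosed defect sum (positive orientation, mod 2*pi)
final angle = (4/3)*pi - (5/12)*pi = (11/12)*pi (mod 2*pi)

Answer: final direction angle = (11/12)*pi


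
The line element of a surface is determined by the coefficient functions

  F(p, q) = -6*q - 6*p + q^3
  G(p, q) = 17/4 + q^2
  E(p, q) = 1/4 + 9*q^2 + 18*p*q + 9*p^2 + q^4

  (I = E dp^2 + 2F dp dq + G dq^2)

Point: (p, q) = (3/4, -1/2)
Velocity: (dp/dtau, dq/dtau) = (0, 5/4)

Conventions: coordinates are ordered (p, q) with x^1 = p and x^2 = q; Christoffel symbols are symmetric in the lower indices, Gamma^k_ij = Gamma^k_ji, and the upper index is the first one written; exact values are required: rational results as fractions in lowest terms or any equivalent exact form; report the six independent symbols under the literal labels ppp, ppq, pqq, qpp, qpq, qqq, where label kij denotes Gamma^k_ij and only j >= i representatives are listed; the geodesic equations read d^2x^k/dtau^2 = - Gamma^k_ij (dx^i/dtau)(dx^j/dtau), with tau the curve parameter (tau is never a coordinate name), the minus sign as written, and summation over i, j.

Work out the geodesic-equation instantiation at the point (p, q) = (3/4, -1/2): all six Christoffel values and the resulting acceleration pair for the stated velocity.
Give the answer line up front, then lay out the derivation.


Answer: Gamma_ppp = -184/83, Gamma_ppq = 576/83, Gamma_pqq = -1564/83, Gamma_qpp = -214/83, Gamma_qpq = 208/83, Gamma_qqq = -574/83; accelerations (d^2p/dtau^2, d^2q/dtau^2) = (9775/332, 7175/664)

E = 7/8, F = -13/8, G = 9/2 at the point
E_p = 9/2, E_q = 4, F_p = -6, F_q = -21/4, G_p = 0, G_q = -1
EG - F^2 = 83/64;  g^inv = (64/83) * [[9/2, 13/8], [13/8, 7/8]]
first-kind symbols [ij,l] = (1/2)(d_i g_jl + d_j g_il - d_l g_ij): [pp,p] = E_p/2 = 9/4, [pp,q] = F_p - E_q/2 = -8, [pq,p] = E_q/2 = 2, [pq,q] = G_p/2 = 0, [qq,p] = F_q - G_p/2 = -21/4, [qq,q] = G_q/2 = -1/2
Gamma^p_ij = (G*[ij,p] - F*[ij,q])/(EG - F^2), Gamma^q_ij = (E*[ij,q] - F*[ij,p])/(EG - F^2)
Gamma_ppp = -184/83, Gamma_ppq = 576/83, Gamma_pqq = -1564/83, Gamma_qpp = -214/83, Gamma_qpq = 208/83, Gamma_qqq = -574/83
d^2p/dtau^2 = -(Gamma_ppp*(0)^2 + 2*Gamma_ppq*(0)*(5/4) + Gamma_pqq*(5/4)^2) = 9775/332
d^2q/dtau^2 = -(Gamma_qpp*(0)^2 + 2*Gamma_qpq*(0)*(5/4) + Gamma_qqq*(5/4)^2) = 7175/664


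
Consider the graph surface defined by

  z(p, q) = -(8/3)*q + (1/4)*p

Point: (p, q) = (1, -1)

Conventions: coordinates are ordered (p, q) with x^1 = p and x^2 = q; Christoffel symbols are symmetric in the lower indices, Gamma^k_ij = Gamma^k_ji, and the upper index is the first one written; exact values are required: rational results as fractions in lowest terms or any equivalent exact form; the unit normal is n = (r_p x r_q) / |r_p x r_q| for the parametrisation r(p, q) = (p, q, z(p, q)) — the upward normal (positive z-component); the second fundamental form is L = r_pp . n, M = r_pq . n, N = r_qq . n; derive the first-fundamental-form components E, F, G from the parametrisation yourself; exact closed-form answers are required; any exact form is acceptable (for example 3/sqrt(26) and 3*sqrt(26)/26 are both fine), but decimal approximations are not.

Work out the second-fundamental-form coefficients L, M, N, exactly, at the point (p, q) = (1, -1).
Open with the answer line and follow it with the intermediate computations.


Answer: L = 0, M = 0, N = 0

z_p = 1/4, z_q = -8/3, z_pp = 0, z_pq = 0, z_qq = 0
E = 17/16, F = -2/3, G = 73/9; answer radicand W^2 = 1177/144
unnormalised second-form numerators: l = 0, m = 0, n = 0; L = l/sqrt(1177/144), and similarly M = m/sqrt(W^2), N = n/sqrt(W^2)


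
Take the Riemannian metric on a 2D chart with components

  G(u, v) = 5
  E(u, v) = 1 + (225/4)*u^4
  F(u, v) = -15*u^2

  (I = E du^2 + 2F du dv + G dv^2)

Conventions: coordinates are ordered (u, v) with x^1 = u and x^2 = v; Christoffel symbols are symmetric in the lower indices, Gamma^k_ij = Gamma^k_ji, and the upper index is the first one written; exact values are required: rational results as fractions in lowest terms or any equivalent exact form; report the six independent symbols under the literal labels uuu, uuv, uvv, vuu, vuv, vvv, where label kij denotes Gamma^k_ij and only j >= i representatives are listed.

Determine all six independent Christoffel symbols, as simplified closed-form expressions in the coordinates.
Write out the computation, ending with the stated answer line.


E = 1 + (225/4)*u^4; F = -15*u^2; G = 5
Gamma^k_ij = (1/2) g^{kl} (d_i g_jl + d_j g_il - d_l g_ij), with g^inv = (1/(EG-F^2)) [[G, -F], [-F, E]]
first partials: E_u = 225*u^3, E_v = 0, F_u = -30*u, F_v = 0, G_u = 0, G_v = 0
D = EG - F^2 = 5 + (225/4)*u^4
expanded: Gamma^u_uu = (G E_u - 2F F_u + F E_v)/(2D), Gamma^u_uv = (G E_v - F G_u)/(2D), Gamma^u_vv = (2G F_v - G G_u - F G_v)/(2D), Gamma^v_uu = (2E F_u - E E_v - F E_u)/(2D), Gamma^v_uv = (E G_u - F E_v)/(2D), Gamma^v_vv = (E G_v - 2F F_v + F G_u)/(2D); substitute and cancel common factors

Answer: Gamma_uuu = 90*u^3/(45*u^4 + 4), Gamma_uuv = 0, Gamma_uvv = 0, Gamma_vuu = -24*u/(45*u^4 + 4), Gamma_vuv = 0, Gamma_vvv = 0
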